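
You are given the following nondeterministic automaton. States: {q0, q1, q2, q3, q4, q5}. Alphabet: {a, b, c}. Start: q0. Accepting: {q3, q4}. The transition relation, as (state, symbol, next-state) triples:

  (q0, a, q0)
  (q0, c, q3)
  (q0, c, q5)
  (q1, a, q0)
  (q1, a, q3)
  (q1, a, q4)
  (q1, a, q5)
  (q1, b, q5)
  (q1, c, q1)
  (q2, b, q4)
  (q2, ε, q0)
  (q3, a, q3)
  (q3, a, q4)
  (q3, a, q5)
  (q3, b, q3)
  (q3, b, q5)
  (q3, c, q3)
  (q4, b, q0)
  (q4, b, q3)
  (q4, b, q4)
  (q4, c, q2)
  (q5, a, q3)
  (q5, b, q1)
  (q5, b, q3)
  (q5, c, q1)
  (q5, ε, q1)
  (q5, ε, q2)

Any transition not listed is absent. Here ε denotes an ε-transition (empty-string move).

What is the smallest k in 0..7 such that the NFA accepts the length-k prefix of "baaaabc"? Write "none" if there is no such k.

Start in {q0}.
Read 'b': {q0} → ∅.
The set is empty and remains empty for the remaining 6 symbols.
No reachable set along the way intersects F.

none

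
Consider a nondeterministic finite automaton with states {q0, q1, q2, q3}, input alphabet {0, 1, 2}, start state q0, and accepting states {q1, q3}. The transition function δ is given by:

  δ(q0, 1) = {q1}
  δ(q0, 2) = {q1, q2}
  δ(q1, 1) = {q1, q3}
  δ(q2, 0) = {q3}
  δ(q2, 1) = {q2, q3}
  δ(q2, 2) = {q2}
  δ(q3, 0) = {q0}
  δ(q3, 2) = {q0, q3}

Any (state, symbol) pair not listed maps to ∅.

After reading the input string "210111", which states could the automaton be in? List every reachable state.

Start in {q0}.
Read '2': {q0} → {q1, q2}.
Read '1': {q1, q2} → {q1, q2, q3}.
Read '0': {q1, q2, q3} → {q0, q3}.
Read '1': {q0, q3} → {q1}.
Read '1': {q1} → {q1, q3}.
Read '1': {q1, q3} → {q1, q3}.

{q1, q3}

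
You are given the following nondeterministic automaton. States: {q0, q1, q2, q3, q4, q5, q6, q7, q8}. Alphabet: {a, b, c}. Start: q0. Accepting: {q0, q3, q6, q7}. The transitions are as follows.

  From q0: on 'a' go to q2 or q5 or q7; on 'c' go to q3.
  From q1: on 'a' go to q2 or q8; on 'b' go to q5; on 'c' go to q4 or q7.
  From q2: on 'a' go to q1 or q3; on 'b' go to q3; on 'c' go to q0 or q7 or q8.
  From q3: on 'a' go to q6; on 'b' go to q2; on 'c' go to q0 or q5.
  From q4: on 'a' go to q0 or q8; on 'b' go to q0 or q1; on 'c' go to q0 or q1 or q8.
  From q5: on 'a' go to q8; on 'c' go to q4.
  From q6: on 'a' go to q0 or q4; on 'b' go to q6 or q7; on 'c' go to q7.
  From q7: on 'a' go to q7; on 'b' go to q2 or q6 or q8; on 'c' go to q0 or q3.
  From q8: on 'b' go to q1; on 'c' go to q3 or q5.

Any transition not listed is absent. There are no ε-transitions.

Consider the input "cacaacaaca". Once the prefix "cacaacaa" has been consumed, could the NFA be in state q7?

Yes

Start in {q0}.
Read 'c': q0→{q3}; now {q3}.
Read 'a': q3→{q6}; now {q6}.
Read 'c': q6→{q7}; now {q7}.
Read 'a': q7→{q7}; now {q7}.
Read 'a': q7→{q7}; now {q7}.
Read 'c': q7→{q0, q3}; now {q0, q3}.
Read 'a': q0→{q2, q5, q7}, q3→{q6}; now {q2, q5, q6, q7}.
Read 'a': q2→{q1, q3}, q5→{q8}, q6→{q0, q4}, q7→{q7}; now {q0, q1, q3, q4, q7, q8}.
State q7 is in {q0, q1, q3, q4, q7, q8}.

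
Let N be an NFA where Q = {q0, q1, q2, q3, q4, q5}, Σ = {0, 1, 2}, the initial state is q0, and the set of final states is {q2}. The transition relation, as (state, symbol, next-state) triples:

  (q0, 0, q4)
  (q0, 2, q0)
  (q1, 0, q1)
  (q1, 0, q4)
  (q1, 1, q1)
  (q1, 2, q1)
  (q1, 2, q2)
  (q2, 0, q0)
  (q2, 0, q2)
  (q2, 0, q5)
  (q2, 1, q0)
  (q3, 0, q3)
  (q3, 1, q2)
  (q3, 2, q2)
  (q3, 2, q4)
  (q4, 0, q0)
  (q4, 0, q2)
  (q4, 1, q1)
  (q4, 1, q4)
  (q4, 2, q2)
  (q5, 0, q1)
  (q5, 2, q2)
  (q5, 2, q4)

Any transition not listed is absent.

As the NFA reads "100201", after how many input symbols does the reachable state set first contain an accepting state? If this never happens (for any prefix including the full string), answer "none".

none

Start in {q0}.
Read '1': {q0} → ∅.
The set is empty and remains empty for the remaining 5 symbols.
No reachable set along the way intersects F.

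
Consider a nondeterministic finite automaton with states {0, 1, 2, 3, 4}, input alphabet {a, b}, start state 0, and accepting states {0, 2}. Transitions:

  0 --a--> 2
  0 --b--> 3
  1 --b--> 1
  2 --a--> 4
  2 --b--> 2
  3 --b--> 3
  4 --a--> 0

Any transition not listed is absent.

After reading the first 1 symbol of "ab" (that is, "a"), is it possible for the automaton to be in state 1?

Start in {0}.
Read 'a': 0→{2}; now {2}.
State 1 is not in {2}.

No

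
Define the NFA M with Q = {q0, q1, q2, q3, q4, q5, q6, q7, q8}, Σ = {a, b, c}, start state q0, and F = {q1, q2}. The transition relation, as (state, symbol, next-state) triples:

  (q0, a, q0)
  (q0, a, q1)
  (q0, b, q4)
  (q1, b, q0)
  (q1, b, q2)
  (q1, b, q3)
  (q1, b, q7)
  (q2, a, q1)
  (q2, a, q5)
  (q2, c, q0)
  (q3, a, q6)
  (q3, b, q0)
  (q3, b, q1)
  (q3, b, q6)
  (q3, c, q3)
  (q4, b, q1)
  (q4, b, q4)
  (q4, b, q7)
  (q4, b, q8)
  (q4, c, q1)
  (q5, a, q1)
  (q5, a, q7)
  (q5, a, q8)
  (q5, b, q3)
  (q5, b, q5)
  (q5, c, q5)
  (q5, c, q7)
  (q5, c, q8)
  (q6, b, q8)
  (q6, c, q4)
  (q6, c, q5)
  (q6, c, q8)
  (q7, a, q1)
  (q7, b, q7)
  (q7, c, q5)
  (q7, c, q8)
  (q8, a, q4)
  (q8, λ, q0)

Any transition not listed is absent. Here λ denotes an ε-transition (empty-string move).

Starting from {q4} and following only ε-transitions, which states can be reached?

{q4}

Begin with {q4}.
No ε-moves leave this set, so the closure equals the set itself.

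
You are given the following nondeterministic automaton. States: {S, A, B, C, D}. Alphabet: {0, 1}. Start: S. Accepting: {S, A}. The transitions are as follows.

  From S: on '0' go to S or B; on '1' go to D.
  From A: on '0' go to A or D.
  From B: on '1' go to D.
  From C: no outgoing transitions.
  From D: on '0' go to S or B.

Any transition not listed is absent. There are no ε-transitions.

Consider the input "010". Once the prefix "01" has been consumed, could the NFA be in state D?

Start in {S}.
Read '0': S→{S, B}; now {S, B}.
Read '1': S→{D}, B→{D}; now {D}.
State D is in {D}.

Yes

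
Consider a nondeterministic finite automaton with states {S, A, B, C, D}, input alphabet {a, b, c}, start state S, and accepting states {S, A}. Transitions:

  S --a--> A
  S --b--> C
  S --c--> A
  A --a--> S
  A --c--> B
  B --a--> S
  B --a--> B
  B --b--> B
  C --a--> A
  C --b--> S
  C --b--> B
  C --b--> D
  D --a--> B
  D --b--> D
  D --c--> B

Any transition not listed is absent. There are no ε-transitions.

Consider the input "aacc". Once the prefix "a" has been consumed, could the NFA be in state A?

Start in {S}.
Read 'a': S→{A}; now {A}.
State A is in {A}.

Yes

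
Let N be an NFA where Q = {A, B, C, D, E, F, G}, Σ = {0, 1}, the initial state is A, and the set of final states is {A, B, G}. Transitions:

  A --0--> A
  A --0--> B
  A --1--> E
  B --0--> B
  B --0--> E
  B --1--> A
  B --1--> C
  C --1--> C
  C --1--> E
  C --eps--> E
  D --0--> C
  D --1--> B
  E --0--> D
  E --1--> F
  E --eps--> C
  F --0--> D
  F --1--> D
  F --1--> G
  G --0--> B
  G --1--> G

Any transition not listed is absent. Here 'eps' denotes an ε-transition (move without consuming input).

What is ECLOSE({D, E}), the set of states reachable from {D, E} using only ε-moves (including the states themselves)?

Begin with {D, E}.
ε-move E → C; add C.

{C, D, E}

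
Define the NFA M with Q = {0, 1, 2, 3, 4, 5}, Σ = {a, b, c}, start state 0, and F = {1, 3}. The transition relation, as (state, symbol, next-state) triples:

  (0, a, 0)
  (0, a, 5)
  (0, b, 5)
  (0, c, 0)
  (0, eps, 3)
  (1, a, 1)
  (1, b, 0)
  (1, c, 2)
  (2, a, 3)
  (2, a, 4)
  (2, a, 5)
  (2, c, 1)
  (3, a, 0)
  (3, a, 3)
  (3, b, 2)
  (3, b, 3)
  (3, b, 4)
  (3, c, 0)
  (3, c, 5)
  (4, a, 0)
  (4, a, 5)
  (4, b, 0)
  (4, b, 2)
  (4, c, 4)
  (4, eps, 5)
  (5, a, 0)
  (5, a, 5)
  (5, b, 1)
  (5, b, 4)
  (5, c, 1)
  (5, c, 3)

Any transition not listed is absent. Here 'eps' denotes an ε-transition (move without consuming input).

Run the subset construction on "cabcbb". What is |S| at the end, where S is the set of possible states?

6

Start: ε-closure({0}) = {0, 3}.
Read 'c': 0→{0}, 3→{0, 5}; union {0, 5}; ε-closure = {0, 3, 5}.
Read 'a': 0→{0, 5}, 3→{0, 3}, 5→{0, 5}; now {0, 3, 5}.
Read 'b': 0→{5}, 3→{2, 3, 4}, 5→{1, 4}; now {1, 2, 3, 4, 5}.
Read 'c': 1→{2}, 2→{1}, 3→{0, 5}, 4→{4}, 5→{1, 3}; now {0, 1, 2, 3, 4, 5}.
Read 'b': 0→{5}, 1→{0}, 2→∅, 3→{2, 3, 4}, 4→{0, 2}, 5→{1, 4}; now {0, 1, 2, 3, 4, 5}.
Read 'b': 0→{5}, 1→{0}, 2→∅, 3→{2, 3, 4}, 4→{0, 2}, 5→{1, 4}; now {0, 1, 2, 3, 4, 5}.
That set has 6 states.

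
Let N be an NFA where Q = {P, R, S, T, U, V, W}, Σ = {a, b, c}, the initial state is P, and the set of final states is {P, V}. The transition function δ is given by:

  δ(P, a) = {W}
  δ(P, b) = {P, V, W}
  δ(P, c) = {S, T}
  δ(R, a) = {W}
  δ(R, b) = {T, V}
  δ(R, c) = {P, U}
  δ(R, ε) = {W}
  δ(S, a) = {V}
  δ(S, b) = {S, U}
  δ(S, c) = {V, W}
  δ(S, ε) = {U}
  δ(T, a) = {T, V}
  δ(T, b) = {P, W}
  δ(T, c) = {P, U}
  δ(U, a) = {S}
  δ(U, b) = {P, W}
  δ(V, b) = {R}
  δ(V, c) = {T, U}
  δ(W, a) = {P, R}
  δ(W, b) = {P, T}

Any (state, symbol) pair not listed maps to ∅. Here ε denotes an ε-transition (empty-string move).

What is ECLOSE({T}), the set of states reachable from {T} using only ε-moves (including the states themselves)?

{T}

Begin with {T}.
No ε-moves leave this set, so the closure equals the set itself.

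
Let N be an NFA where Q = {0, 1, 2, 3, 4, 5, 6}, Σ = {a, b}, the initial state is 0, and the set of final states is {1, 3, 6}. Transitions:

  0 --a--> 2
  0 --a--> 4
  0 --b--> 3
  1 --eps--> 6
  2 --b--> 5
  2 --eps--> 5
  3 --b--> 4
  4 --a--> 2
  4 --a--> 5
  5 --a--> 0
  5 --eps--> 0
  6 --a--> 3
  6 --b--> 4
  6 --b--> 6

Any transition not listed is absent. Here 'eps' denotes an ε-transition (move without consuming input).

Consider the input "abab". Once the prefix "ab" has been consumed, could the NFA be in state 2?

No

Start in {0}.
Read 'a': 0→{2, 4}; union {2, 4}; ε-closure = {0, 2, 4, 5}.
Read 'b': 0→{3}, 2→{5}, 4→∅, 5→∅; union {3, 5}; ε-closure = {0, 3, 5}.
State 2 is not in {0, 3, 5}.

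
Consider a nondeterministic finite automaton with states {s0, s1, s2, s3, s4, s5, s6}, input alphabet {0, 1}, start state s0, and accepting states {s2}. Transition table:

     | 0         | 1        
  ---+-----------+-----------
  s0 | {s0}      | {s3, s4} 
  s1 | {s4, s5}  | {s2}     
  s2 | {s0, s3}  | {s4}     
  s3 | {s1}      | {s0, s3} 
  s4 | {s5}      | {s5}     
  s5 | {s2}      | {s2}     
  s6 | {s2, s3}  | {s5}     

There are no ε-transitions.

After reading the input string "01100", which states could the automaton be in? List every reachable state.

Start in {s0}.
Read '0': {s0} → {s0}.
Read '1': {s0} → {s3, s4}.
Read '1': {s3, s4} → {s0, s3, s5}.
Read '0': {s0, s3, s5} → {s0, s1, s2}.
Read '0': {s0, s1, s2} → {s0, s3, s4, s5}.

{s0, s3, s4, s5}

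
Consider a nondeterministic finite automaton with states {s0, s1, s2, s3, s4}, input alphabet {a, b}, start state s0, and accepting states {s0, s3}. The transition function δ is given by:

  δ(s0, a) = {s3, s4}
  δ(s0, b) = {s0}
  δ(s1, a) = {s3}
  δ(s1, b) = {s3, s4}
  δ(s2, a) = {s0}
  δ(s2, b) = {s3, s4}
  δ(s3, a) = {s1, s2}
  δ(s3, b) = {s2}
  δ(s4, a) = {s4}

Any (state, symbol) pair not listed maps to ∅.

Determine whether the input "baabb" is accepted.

Start in {s0}.
Read 'b': {s0} → {s0}.
Read 'a': {s0} → {s3, s4}.
Read 'a': {s3, s4} → {s1, s2, s4}.
Read 'b': {s1, s2, s4} → {s3, s4}.
Read 'b': {s3, s4} → {s2}.
The final set {s2} contains no accepting state.

No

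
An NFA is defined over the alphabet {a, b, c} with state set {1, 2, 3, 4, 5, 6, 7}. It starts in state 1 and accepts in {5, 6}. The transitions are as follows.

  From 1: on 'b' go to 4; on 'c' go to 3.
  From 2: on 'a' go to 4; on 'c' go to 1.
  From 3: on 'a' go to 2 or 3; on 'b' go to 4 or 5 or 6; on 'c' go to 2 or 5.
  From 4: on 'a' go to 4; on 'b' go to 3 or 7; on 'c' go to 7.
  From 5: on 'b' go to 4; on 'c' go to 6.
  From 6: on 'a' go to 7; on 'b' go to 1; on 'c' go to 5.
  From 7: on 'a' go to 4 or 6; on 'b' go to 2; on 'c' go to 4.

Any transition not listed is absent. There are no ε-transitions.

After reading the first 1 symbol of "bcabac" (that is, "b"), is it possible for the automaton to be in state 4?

Start in {1}.
Read 'b': 1→{4}; now {4}.
State 4 is in {4}.

Yes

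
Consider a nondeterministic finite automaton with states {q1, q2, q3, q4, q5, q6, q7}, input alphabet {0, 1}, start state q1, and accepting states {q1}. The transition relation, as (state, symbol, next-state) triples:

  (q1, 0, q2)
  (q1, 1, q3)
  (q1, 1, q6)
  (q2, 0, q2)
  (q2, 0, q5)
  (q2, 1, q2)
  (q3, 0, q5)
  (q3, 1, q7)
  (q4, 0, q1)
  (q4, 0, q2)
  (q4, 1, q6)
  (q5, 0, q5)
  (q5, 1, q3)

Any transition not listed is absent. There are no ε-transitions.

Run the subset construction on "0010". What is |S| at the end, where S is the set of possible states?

Start in {q1}.
Read '0': q1→{q2}; now {q2}.
Read '0': q2→{q2, q5}; now {q2, q5}.
Read '1': q2→{q2}, q5→{q3}; now {q2, q3}.
Read '0': q2→{q2, q5}, q3→{q5}; now {q2, q5}.
That set has 2 states.

2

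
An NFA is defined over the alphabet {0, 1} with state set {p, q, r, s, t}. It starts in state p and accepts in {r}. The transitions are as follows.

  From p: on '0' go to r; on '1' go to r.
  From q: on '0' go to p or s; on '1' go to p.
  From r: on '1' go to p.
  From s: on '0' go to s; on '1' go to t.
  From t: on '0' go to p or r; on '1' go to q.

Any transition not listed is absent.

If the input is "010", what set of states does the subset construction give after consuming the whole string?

{r}

Start in {p}.
Read '0': {p} → {r}.
Read '1': {r} → {p}.
Read '0': {p} → {r}.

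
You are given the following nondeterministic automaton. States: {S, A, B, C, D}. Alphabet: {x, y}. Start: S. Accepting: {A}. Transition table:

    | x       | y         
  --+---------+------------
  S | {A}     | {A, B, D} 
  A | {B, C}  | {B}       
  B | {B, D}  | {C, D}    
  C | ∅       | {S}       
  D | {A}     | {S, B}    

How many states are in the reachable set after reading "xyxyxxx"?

Start in {S}.
Read 'x': S→{A}; now {A}.
Read 'y': A→{B}; now {B}.
Read 'x': B→{B, D}; now {B, D}.
Read 'y': B→{C, D}, D→{S, B}; now {S, B, C, D}.
Read 'x': S→{A}, B→{B, D}, C→∅, D→{A}; now {A, B, D}.
Read 'x': A→{B, C}, B→{B, D}, D→{A}; now {A, B, C, D}.
Read 'x': A→{B, C}, B→{B, D}, C→∅, D→{A}; now {A, B, C, D}.
That set has 4 states.

4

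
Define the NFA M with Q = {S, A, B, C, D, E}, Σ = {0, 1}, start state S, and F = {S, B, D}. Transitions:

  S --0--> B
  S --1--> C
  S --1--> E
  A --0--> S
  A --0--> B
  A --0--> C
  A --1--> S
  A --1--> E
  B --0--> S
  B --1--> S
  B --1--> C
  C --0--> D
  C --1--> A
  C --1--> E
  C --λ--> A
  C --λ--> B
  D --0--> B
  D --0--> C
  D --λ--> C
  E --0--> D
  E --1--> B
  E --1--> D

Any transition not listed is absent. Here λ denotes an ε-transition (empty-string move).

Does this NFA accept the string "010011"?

Yes

Start in {S}.
Read '0': {S} → {B}.
Read '1': {B} → {S, A, B, C}.
Read '0': {S, A, B, C} → {S, A, B, C, D}.
Read '0': {S, A, B, C, D} → {S, A, B, C, D}.
Read '1': {S, A, B, C, D} → {S, A, B, C, E}.
Read '1': {S, A, B, C, E} → {S, A, B, C, D, E}.
The final set {S, A, B, C, D, E} contains the accepting states S, B, D.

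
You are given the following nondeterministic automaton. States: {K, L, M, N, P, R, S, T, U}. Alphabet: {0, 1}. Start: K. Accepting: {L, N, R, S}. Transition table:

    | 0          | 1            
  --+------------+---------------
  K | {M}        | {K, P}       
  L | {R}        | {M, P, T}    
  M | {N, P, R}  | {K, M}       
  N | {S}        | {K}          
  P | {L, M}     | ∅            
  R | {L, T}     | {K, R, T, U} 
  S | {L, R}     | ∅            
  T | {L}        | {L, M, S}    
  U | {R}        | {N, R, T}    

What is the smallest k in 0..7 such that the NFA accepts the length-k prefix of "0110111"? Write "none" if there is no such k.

Start in {K}.
Read '0': K→{M}; now {M}.
Read '1': M→{K, M}; now {K, M}.
Read '1': K→{K, P}, M→{K, M}; now {K, M, P}.
Read '0': K→{M}, M→{N, P, R}, P→{L, M}; now {L, M, N, P, R}.
None of the earlier sets intersect F, but {L, M, N, P, R} does.

4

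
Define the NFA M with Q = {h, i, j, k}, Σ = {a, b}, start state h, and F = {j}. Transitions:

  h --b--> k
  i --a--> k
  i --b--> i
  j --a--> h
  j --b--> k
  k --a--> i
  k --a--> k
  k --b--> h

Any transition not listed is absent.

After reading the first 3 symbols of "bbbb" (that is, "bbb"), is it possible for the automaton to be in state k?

Start in {h}.
Read 'b': {h} → {k}.
Read 'b': {k} → {h}.
Read 'b': {h} → {k}.
State k is in {k}.

Yes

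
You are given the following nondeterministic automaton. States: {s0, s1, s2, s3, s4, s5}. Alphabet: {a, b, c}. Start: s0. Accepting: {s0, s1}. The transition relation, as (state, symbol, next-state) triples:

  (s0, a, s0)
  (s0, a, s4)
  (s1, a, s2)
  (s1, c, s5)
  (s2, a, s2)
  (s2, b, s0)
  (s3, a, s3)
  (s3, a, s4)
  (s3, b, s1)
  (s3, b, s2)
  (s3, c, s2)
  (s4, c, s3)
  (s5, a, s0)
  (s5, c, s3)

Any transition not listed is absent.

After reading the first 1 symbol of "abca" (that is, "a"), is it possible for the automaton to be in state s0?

Yes

Start in {s0}.
Read 'a': {s0} → {s0, s4}.
State s0 is in {s0, s4}.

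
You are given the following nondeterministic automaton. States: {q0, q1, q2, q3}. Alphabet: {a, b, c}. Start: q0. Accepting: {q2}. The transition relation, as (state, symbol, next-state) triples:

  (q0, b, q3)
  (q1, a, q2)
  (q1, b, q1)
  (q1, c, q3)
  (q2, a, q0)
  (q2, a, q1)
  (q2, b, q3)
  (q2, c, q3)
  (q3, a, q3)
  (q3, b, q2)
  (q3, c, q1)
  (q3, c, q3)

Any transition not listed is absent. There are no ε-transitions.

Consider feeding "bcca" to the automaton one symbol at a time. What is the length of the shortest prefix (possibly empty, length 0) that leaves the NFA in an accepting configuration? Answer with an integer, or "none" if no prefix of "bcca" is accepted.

4

Start in {q0}.
Read 'b': q0→{q3}; now {q3}.
Read 'c': q3→{q1, q3}; now {q1, q3}.
Read 'c': q1→{q3}, q3→{q1, q3}; now {q1, q3}.
Read 'a': q1→{q2}, q3→{q3}; now {q2, q3}.
None of the earlier sets intersect F, but {q2, q3} does.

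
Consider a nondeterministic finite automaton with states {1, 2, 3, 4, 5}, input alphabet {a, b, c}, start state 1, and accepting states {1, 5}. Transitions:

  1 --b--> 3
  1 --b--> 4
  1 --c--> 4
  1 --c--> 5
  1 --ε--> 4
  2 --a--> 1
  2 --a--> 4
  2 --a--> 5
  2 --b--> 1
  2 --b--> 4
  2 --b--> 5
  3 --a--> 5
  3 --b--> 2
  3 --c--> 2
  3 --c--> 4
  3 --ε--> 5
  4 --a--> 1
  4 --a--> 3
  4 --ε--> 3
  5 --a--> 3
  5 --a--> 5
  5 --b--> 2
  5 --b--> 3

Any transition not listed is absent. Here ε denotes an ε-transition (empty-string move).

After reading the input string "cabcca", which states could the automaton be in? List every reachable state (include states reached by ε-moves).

{1, 3, 4, 5}

Start: ε-closure({1}) = {1, 3, 4, 5}.
Read 'c': 1→{4, 5}, 3→{2, 4}, 4→∅, 5→∅; union {2, 4, 5}; ε-closure = {2, 3, 4, 5}.
Read 'a': 2→{1, 4, 5}, 3→{5}, 4→{1, 3}, 5→{3, 5}; now {1, 3, 4, 5}.
Read 'b': 1→{3, 4}, 3→{2}, 4→∅, 5→{2, 3}; union {2, 3, 4}; ε-closure = {2, 3, 4, 5}.
Read 'c': 2→∅, 3→{2, 4}, 4→∅, 5→∅; union {2, 4}; ε-closure = {2, 3, 4, 5}.
Read 'c': 2→∅, 3→{2, 4}, 4→∅, 5→∅; union {2, 4}; ε-closure = {2, 3, 4, 5}.
Read 'a': 2→{1, 4, 5}, 3→{5}, 4→{1, 3}, 5→{3, 5}; now {1, 3, 4, 5}.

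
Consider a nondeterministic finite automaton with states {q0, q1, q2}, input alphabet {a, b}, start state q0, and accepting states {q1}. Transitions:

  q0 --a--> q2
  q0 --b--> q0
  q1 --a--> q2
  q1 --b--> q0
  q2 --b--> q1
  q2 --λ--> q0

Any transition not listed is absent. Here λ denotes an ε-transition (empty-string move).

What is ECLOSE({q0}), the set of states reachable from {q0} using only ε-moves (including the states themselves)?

Begin with {q0}.
No ε-moves leave this set, so the closure equals the set itself.

{q0}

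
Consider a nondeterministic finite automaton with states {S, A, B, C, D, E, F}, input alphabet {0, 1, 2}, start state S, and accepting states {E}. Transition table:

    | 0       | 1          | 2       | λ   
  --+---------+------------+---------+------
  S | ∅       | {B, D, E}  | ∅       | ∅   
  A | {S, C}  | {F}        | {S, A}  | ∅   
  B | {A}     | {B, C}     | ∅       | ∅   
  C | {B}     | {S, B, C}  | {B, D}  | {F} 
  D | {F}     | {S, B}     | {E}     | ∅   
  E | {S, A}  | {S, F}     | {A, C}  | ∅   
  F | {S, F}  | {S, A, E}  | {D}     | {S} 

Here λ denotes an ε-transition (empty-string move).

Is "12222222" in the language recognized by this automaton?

Yes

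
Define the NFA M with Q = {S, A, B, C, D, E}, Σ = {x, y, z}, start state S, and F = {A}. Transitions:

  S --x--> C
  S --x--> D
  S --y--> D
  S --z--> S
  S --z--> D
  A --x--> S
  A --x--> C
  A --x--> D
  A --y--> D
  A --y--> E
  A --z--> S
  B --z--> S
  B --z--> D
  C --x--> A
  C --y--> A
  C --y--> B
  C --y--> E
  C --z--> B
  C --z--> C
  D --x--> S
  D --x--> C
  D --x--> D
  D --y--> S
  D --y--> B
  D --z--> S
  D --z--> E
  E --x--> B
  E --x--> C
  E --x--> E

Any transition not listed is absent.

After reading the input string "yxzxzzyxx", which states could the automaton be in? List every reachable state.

{S, A, B, C, D, E}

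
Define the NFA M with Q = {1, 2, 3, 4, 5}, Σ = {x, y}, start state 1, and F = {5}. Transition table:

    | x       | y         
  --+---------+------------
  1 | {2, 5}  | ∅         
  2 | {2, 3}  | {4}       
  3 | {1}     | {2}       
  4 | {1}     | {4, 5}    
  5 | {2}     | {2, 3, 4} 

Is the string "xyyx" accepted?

No

Start in {1}.
Read 'x': {1} → {2, 5}.
Read 'y': {2, 5} → {2, 3, 4}.
Read 'y': {2, 3, 4} → {2, 4, 5}.
Read 'x': {2, 4, 5} → {1, 2, 3}.
The final set {1, 2, 3} contains no accepting state.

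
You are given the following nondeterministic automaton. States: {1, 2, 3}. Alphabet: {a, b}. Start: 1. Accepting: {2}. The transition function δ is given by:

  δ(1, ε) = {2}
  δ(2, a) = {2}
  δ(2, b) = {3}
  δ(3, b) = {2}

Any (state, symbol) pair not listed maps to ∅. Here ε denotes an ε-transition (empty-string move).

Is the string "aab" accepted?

Start: ε-closure({1}) = {1, 2}.
Read 'a': {1, 2} → {2}.
Read 'a': {2} → {2}.
Read 'b': {2} → {3}.
The final set {3} contains no accepting state.

No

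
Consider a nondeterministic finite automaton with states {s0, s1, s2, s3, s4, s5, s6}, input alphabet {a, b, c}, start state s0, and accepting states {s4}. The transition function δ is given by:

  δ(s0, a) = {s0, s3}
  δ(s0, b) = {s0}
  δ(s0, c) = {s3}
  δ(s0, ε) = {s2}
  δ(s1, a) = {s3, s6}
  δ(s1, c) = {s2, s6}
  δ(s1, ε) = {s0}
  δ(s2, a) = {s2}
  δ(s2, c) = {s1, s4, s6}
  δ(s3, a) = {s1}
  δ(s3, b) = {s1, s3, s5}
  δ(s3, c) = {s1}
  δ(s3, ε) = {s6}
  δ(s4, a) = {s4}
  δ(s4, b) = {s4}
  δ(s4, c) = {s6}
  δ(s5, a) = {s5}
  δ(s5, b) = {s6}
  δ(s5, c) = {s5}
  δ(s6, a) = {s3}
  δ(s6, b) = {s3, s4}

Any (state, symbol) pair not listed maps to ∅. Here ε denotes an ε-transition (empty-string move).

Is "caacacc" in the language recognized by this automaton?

Start: ε-closure({s0}) = {s0, s2}.
Read 'c': {s0, s2} → {s0, s1, s2, s3, s4, s6}.
Read 'a': {s0, s1, s2, s3, s4, s6} → {s0, s1, s2, s3, s4, s6}.
Read 'a': {s0, s1, s2, s3, s4, s6} → {s0, s1, s2, s3, s4, s6}.
Read 'c': {s0, s1, s2, s3, s4, s6} → {s0, s1, s2, s3, s4, s6}.
Read 'a': {s0, s1, s2, s3, s4, s6} → {s0, s1, s2, s3, s4, s6}.
Read 'c': {s0, s1, s2, s3, s4, s6} → {s0, s1, s2, s3, s4, s6}.
Read 'c': {s0, s1, s2, s3, s4, s6} → {s0, s1, s2, s3, s4, s6}.
The final set {s0, s1, s2, s3, s4, s6} contains the accepting state s4.

Yes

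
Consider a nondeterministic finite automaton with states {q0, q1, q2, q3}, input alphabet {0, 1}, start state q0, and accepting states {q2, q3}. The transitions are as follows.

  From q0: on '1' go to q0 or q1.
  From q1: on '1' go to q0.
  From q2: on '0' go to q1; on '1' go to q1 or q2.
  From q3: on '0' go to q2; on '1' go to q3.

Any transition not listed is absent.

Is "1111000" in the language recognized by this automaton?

No

Start in {q0}.
Read '1': q0→{q0, q1}; now {q0, q1}.
Read '1': q0→{q0, q1}, q1→{q0}; now {q0, q1}.
Read '1': q0→{q0, q1}, q1→{q0}; now {q0, q1}.
Read '1': q0→{q0, q1}, q1→{q0}; now {q0, q1}.
Read '0': q0→∅, q1→∅; now ∅.
The set is empty and remains empty for the remaining 2 symbols.
The final set ∅ contains no accepting state.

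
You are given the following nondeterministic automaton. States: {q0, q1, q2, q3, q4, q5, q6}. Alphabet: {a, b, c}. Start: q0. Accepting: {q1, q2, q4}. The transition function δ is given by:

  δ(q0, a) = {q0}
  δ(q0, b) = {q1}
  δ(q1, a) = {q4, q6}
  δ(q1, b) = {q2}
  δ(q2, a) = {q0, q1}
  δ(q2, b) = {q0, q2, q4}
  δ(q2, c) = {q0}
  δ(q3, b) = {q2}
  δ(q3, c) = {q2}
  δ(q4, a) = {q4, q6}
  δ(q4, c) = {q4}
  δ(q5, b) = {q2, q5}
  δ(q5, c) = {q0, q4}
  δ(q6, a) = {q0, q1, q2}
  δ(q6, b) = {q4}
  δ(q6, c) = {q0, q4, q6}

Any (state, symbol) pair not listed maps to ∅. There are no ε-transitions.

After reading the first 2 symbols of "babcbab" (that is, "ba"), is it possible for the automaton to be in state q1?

Start in {q0}.
Read 'b': q0→{q1}; now {q1}.
Read 'a': q1→{q4, q6}; now {q4, q6}.
State q1 is not in {q4, q6}.

No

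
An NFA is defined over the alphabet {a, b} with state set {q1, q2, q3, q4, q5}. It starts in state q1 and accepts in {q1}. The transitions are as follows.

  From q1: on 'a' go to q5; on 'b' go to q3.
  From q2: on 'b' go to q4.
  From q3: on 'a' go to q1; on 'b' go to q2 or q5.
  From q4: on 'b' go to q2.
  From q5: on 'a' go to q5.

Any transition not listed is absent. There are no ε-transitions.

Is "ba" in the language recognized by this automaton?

Start in {q1}.
Read 'b': {q1} → {q3}.
Read 'a': {q3} → {q1}.
The final set {q1} contains the accepting state q1.

Yes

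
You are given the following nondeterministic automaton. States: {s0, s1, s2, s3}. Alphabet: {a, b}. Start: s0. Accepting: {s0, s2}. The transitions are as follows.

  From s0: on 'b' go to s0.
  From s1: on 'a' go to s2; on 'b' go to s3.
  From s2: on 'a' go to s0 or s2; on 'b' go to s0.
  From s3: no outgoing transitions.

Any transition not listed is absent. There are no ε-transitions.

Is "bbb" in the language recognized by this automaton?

Start in {s0}.
Read 'b': {s0} → {s0}.
Read 'b': {s0} → {s0}.
Read 'b': {s0} → {s0}.
The final set {s0} contains the accepting state s0.

Yes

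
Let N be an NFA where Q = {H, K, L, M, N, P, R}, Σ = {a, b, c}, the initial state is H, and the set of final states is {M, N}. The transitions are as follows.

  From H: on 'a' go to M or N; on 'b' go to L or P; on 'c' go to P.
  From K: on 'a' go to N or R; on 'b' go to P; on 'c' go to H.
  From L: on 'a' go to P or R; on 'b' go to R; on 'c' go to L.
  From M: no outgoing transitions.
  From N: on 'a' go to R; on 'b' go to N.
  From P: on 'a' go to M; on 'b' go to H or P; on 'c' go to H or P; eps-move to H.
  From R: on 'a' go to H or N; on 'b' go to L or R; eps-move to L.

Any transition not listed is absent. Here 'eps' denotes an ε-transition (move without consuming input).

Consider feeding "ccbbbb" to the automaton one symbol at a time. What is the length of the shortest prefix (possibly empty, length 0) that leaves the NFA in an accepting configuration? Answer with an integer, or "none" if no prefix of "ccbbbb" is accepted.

Start in {H}.
Read 'c': H→{P}; union {P}; ε-closure = {H, P}.
Read 'c': H→{P}, P→{H, P}; now {H, P}.
Read 'b': H→{L, P}, P→{H, P}; now {H, L, P}.
Read 'b': H→{L, P}, L→{R}, P→{H, P}; now {H, L, P, R}.
Read 'b': H→{L, P}, L→{R}, P→{H, P}, R→{L, R}; now {H, L, P, R}.
Read 'b': H→{L, P}, L→{R}, P→{H, P}, R→{L, R}; now {H, L, P, R}.
No reachable set along the way intersects F.

none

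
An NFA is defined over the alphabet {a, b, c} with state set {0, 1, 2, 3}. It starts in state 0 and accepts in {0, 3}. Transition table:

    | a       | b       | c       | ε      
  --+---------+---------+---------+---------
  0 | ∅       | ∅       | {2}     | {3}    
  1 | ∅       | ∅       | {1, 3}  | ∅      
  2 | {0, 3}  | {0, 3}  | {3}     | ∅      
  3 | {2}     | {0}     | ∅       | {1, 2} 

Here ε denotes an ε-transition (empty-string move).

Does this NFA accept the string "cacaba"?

Yes

Start: ε-closure({0}) = {0, 1, 2, 3}.
Read 'c': 0→{2}, 1→{1, 3}, 2→{3}, 3→∅; now {1, 2, 3}.
Read 'a': 1→∅, 2→{0, 3}, 3→{2}; union {0, 2, 3}; ε-closure = {0, 1, 2, 3}.
Read 'c': 0→{2}, 1→{1, 3}, 2→{3}, 3→∅; now {1, 2, 3}.
Read 'a': 1→∅, 2→{0, 3}, 3→{2}; union {0, 2, 3}; ε-closure = {0, 1, 2, 3}.
Read 'b': 0→∅, 1→∅, 2→{0, 3}, 3→{0}; union {0, 3}; ε-closure = {0, 1, 2, 3}.
Read 'a': 0→∅, 1→∅, 2→{0, 3}, 3→{2}; union {0, 2, 3}; ε-closure = {0, 1, 2, 3}.
The final set {0, 1, 2, 3} contains the accepting states 0, 3.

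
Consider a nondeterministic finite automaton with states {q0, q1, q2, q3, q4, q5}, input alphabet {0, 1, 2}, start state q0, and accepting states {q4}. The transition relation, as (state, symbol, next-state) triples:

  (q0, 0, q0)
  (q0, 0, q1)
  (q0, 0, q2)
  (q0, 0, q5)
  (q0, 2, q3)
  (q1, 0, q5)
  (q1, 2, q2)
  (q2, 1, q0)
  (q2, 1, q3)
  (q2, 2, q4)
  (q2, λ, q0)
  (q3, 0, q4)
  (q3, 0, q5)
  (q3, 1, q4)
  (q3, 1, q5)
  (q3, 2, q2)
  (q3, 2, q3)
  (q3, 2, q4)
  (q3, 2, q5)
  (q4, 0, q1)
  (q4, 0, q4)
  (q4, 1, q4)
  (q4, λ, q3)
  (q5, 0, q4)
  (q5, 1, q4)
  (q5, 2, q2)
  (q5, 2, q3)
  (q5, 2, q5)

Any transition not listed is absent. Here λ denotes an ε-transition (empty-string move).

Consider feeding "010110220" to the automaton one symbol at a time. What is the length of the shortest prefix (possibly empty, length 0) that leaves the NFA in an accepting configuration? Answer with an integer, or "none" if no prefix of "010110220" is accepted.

2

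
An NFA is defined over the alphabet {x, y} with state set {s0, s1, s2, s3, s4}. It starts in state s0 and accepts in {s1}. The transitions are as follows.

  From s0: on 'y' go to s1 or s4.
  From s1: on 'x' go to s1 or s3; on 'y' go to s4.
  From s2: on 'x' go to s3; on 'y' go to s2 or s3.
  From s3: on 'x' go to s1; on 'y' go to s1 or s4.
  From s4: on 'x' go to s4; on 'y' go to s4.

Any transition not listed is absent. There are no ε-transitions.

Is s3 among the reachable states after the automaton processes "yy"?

No

Start in {s0}.
Read 'y': {s0} → {s1, s4}.
Read 'y': {s1, s4} → {s4}.
State s3 is not in {s4}.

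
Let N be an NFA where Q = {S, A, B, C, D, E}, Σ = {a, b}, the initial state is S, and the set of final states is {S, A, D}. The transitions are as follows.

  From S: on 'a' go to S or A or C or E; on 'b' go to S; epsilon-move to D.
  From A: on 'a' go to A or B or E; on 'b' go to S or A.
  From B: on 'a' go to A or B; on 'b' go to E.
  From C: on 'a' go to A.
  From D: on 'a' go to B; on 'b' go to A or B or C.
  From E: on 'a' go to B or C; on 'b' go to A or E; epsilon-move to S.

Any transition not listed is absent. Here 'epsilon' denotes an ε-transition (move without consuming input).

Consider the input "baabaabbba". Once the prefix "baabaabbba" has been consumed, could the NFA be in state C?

Yes

Start: ε-closure({S}) = {S, D}.
Read 'b': S→{S}, D→{A, B, C}; union {S, A, B, C}; ε-closure = {S, A, B, C, D}.
Read 'a': S→{S, A, C, E}, A→{A, B, E}, B→{A, B}, C→{A}, D→{B}; union {S, A, B, C, E}; ε-closure = {S, A, B, C, D, E}.
Read 'a': S→{S, A, C, E}, A→{A, B, E}, B→{A, B}, C→{A}, D→{B}, E→{B, C}; union {S, A, B, C, E}; ε-closure = {S, A, B, C, D, E}.
Read 'b': S→{S}, A→{S, A}, B→{E}, C→∅, D→{A, B, C}, E→{A, E}; union {S, A, B, C, E}; ε-closure = {S, A, B, C, D, E}.
Read 'a': S→{S, A, C, E}, A→{A, B, E}, B→{A, B}, C→{A}, D→{B}, E→{B, C}; union {S, A, B, C, E}; ε-closure = {S, A, B, C, D, E}.
Read 'a': S→{S, A, C, E}, A→{A, B, E}, B→{A, B}, C→{A}, D→{B}, E→{B, C}; union {S, A, B, C, E}; ε-closure = {S, A, B, C, D, E}.
Read 'b': S→{S}, A→{S, A}, B→{E}, C→∅, D→{A, B, C}, E→{A, E}; union {S, A, B, C, E}; ε-closure = {S, A, B, C, D, E}.
Read 'b': S→{S}, A→{S, A}, B→{E}, C→∅, D→{A, B, C}, E→{A, E}; union {S, A, B, C, E}; ε-closure = {S, A, B, C, D, E}.
Read 'b': S→{S}, A→{S, A}, B→{E}, C→∅, D→{A, B, C}, E→{A, E}; union {S, A, B, C, E}; ε-closure = {S, A, B, C, D, E}.
Read 'a': S→{S, A, C, E}, A→{A, B, E}, B→{A, B}, C→{A}, D→{B}, E→{B, C}; union {S, A, B, C, E}; ε-closure = {S, A, B, C, D, E}.
State C is in {S, A, B, C, D, E}.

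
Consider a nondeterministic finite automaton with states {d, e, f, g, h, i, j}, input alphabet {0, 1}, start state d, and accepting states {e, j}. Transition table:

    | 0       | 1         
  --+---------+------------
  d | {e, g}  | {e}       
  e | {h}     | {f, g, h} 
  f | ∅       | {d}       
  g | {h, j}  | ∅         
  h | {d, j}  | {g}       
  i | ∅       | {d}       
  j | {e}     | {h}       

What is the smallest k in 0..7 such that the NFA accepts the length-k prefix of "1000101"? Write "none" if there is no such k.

1

Start in {d}.
Read '1': {d} → {e}.
None of the earlier sets intersect F, but {e} does.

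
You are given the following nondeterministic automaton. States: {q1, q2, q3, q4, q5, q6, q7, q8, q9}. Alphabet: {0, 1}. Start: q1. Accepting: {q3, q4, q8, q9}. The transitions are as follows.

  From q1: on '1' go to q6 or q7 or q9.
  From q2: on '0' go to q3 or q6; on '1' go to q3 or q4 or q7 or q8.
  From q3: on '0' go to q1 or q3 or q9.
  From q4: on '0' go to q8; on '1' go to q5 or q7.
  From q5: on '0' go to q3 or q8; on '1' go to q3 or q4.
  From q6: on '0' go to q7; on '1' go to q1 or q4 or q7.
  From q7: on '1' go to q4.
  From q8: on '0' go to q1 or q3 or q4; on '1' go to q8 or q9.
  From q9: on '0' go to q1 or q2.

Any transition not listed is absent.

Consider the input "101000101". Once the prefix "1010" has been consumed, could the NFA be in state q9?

Start in {q1}.
Read '1': q1→{q6, q7, q9}; now {q6, q7, q9}.
Read '0': q6→{q7}, q7→∅, q9→{q1, q2}; now {q1, q2, q7}.
Read '1': q1→{q6, q7, q9}, q2→{q3, q4, q7, q8}, q7→{q4}; now {q3, q4, q6, q7, q8, q9}.
Read '0': q3→{q1, q3, q9}, q4→{q8}, q6→{q7}, q7→∅, q8→{q1, q3, q4}, q9→{q1, q2}; now {q1, q2, q3, q4, q7, q8, q9}.
State q9 is in {q1, q2, q3, q4, q7, q8, q9}.

Yes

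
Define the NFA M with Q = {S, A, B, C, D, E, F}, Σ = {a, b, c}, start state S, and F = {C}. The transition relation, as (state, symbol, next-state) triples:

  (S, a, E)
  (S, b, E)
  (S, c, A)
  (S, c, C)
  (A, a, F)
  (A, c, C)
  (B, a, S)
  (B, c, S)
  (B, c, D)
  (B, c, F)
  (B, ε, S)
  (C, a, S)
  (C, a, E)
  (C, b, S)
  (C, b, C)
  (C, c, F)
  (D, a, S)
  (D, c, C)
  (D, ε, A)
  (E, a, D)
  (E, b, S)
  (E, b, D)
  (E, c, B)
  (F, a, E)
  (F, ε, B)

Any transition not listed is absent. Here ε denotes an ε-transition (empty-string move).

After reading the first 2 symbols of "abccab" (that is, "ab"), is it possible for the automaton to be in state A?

Yes

Start in {S}.
Read 'a': {S} → {E}.
Read 'b': {E} → {S, A, D}.
State A is in {S, A, D}.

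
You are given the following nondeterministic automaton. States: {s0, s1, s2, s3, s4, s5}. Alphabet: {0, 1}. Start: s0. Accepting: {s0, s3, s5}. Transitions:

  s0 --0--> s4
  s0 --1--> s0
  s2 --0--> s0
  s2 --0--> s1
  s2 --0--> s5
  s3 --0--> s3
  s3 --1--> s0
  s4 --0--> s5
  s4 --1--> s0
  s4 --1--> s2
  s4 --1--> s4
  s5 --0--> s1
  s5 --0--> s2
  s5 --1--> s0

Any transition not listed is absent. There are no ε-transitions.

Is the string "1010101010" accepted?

Start in {s0}.
Read '1': s0→{s0}; now {s0}.
Read '0': s0→{s4}; now {s4}.
Read '1': s4→{s0, s2, s4}; now {s0, s2, s4}.
Read '0': s0→{s4}, s2→{s0, s1, s5}, s4→{s5}; now {s0, s1, s4, s5}.
Read '1': s0→{s0}, s1→∅, s4→{s0, s2, s4}, s5→{s0}; now {s0, s2, s4}.
Read '0': s0→{s4}, s2→{s0, s1, s5}, s4→{s5}; now {s0, s1, s4, s5}.
Read '1': s0→{s0}, s1→∅, s4→{s0, s2, s4}, s5→{s0}; now {s0, s2, s4}.
Read '0': s0→{s4}, s2→{s0, s1, s5}, s4→{s5}; now {s0, s1, s4, s5}.
Read '1': s0→{s0}, s1→∅, s4→{s0, s2, s4}, s5→{s0}; now {s0, s2, s4}.
Read '0': s0→{s4}, s2→{s0, s1, s5}, s4→{s5}; now {s0, s1, s4, s5}.
The final set {s0, s1, s4, s5} contains the accepting states s0, s5.

Yes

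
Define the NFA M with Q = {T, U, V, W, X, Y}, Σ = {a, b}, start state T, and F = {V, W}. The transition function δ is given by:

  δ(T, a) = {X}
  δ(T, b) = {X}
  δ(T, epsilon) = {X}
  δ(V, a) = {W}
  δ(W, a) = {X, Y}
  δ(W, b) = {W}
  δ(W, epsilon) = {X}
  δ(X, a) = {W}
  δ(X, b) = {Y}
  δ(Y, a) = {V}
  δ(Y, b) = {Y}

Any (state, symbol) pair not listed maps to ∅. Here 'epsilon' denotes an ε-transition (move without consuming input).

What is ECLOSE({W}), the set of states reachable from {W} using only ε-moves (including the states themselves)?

{W, X}

Begin with {W}.
ε-move W → X; add X.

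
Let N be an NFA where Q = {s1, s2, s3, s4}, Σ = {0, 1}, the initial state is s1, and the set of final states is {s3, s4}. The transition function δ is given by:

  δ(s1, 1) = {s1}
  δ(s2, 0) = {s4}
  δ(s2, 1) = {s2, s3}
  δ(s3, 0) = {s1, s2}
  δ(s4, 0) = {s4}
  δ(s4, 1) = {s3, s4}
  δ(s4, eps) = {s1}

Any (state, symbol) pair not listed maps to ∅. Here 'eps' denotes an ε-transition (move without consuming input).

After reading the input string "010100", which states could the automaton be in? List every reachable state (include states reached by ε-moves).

Start in {s1}.
Read '0': s1→∅; now ∅.
The set is empty and remains empty for the remaining 5 symbols.

∅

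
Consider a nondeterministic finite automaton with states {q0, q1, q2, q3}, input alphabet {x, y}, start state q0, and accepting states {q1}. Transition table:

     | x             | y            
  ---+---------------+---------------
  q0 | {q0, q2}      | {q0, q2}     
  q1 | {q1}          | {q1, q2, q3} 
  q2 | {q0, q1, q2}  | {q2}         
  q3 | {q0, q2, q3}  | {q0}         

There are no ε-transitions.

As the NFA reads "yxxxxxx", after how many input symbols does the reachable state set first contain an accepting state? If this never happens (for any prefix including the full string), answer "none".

2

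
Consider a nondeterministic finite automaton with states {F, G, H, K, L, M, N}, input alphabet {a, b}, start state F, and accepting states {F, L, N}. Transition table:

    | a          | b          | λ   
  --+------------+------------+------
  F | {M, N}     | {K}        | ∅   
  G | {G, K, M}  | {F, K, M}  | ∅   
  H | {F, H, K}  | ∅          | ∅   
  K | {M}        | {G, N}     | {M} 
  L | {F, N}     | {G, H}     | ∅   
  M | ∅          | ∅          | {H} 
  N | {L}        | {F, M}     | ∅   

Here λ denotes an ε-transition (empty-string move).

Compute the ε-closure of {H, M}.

Begin with {H, M}.
No ε-moves leave this set, so the closure equals the set itself.

{H, M}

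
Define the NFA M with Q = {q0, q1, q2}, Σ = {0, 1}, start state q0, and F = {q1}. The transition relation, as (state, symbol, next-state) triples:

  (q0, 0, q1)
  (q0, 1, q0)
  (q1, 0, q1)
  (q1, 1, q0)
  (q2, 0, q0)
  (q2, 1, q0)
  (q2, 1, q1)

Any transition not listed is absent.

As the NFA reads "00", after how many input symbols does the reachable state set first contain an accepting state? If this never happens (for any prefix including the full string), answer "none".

1

Start in {q0}.
Read '0': q0→{q1}; now {q1}.
None of the earlier sets intersect F, but {q1} does.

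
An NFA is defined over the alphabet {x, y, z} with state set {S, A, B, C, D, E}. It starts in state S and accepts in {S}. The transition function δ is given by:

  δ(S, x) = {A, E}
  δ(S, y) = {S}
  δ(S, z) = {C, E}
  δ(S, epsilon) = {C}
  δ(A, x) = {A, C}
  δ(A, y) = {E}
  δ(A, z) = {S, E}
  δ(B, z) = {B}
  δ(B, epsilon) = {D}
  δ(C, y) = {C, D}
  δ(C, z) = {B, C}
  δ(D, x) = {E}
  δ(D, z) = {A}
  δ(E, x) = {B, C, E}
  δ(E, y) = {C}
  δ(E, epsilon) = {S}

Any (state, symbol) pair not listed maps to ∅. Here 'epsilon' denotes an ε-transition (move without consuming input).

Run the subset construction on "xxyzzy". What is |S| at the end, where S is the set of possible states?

Start: ε-closure({S}) = {S, C}.
Read 'x': {S, C} → {S, A, C, E}.
Read 'x': {S, A, C, E} → {S, A, B, C, D, E}.
Read 'y': {S, A, B, C, D, E} → {S, C, D, E}.
Read 'z': {S, C, D, E} → {S, A, B, C, D, E}.
Read 'z': {S, A, B, C, D, E} → {S, A, B, C, D, E}.
Read 'y': {S, A, B, C, D, E} → {S, C, D, E}.
That set has 4 states.

4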